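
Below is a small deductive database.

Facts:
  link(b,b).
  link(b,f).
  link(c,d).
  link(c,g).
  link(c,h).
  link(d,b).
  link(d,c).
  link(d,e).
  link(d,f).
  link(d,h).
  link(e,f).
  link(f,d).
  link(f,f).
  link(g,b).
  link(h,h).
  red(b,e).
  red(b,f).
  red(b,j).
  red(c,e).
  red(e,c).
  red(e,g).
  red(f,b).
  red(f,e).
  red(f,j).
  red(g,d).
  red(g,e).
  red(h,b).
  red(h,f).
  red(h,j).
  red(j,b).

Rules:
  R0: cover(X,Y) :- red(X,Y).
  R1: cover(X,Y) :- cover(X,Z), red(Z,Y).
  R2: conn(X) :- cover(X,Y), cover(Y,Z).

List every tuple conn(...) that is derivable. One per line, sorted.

conn(b)
conn(c)
conn(e)
conn(f)
conn(g)
conn(h)
conn(j)

round 1: derive cover(b,e) via R0 from red(b,e)
round 1: derive cover(b,f) via R0 from red(b,f)
round 1: derive cover(b,j) via R0 from red(b,j)
round 1: derive cover(c,e) via R0 from red(c,e)
round 1: derive cover(e,c) via R0 from red(e,c)
round 1: derive cover(e,g) via R0 from red(e,g)
round 1: derive cover(f,b) via R0 from red(f,b)
round 1: derive cover(f,e) via R0 from red(f,e)
round 1: derive cover(f,j) via R0 from red(f,j)
round 1: derive cover(g,d) via R0 from red(g,d)
round 1: derive cover(g,e) via R0 from red(g,e)
round 1: derive cover(h,b) via R0 from red(h,b)
round 1: derive cover(h,f) via R0 from red(h,f)
round 1: derive cover(h,j) via R0 from red(h,j)
round 1: derive cover(j,b) via R0 from red(j,b)
round 2: derive cover(b,b) via R1 from cover(b,f), red(f,b)
round 2: derive cover(b,c) via R1 from cover(b,e), red(e,c)
round 2: derive cover(b,g) via R1 from cover(b,e), red(e,g)
round 2: derive cover(c,c) via R1 from cover(c,e), red(e,c)
round 2: derive cover(c,g) via R1 from cover(c,e), red(e,g)
round 2: derive cover(e,d) via R1 from cover(e,g), red(g,d)
round 2: derive cover(e,e) via R1 from cover(e,c), red(c,e)
round 2: derive cover(f,c) via R1 from cover(f,e), red(e,c)
round 2: derive cover(f,f) via R1 from cover(f,b), red(b,f)
round 2: derive cover(f,g) via R1 from cover(f,e), red(e,g)
round 2: derive cover(g,c) via R1 from cover(g,e), red(e,c)
round 2: derive cover(g,g) via R1 from cover(g,e), red(e,g)
round 2: derive cover(h,e) via R1 from cover(h,b), red(b,e)
round 2: derive cover(j,e) via R1 from cover(j,b), red(b,e)
round 2: derive cover(j,f) via R1 from cover(j,b), red(b,f)
round 2: derive cover(j,j) via R1 from cover(j,b), red(b,j)
round 2: derive conn(b) via R2 from cover(b,e), cover(e,c)
round 2: derive conn(c) via R2 from cover(c,e), cover(e,c)
round 2: derive conn(e) via R2 from cover(e,c), cover(c,e)
round 2: derive conn(f) via R2 from cover(f,b), cover(b,e)
round 2: derive conn(g) via R2 from cover(g,e), cover(e,c)
round 2: derive conn(h) via R2 from cover(h,b), cover(b,e)
round 2: derive conn(j) via R2 from cover(j,b), cover(b,e)
round 3: derive cover(b,d) via R1 from cover(b,g), red(g,d)
round 3: derive cover(c,d) via R1 from cover(c,g), red(g,d)
round 3: derive cover(f,d) via R1 from cover(f,g), red(g,d)
round 3: derive cover(h,c) via R1 from cover(h,e), red(e,c)
round 3: derive cover(h,g) via R1 from cover(h,e), red(e,g)
round 3: derive cover(j,c) via R1 from cover(j,e), red(e,c)
round 3: derive cover(j,g) via R1 from cover(j,e), red(e,g)
round 4: derive cover(h,d) via R1 from cover(h,g), red(g,d)
round 4: derive cover(j,d) via R1 from cover(j,g), red(g,d)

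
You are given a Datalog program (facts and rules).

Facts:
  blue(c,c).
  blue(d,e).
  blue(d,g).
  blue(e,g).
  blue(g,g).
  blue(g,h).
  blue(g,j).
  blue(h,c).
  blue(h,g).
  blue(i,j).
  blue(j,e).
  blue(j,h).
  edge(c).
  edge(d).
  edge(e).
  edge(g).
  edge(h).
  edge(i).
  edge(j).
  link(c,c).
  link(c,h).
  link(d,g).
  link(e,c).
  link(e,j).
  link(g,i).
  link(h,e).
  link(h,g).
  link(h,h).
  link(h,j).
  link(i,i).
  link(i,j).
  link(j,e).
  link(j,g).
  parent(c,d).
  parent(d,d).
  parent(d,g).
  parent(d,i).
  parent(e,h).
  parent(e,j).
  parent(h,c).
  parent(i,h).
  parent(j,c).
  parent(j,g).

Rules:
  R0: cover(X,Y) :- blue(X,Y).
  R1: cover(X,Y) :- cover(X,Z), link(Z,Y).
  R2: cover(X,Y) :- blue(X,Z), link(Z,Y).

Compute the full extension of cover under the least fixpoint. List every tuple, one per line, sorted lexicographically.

cover(c,c)
cover(c,e)
cover(c,g)
cover(c,h)
cover(c,i)
cover(c,j)
cover(d,c)
cover(d,e)
cover(d,g)
cover(d,h)
cover(d,i)
cover(d,j)
cover(e,c)
cover(e,e)
cover(e,g)
cover(e,h)
cover(e,i)
cover(e,j)
cover(g,c)
cover(g,e)
cover(g,g)
cover(g,h)
cover(g,i)
cover(g,j)
cover(h,c)
cover(h,e)
cover(h,g)
cover(h,h)
cover(h,i)
cover(h,j)
cover(i,c)
cover(i,e)
cover(i,g)
cover(i,h)
cover(i,i)
cover(i,j)
cover(j,c)
cover(j,e)
cover(j,g)
cover(j,h)
cover(j,i)
cover(j,j)

round 1: derive cover(c,c) via R0 from blue(c,c)
round 1: derive cover(d,e) via R0 from blue(d,e)
round 1: derive cover(d,g) via R0 from blue(d,g)
round 1: derive cover(e,g) via R0 from blue(e,g)
round 1: derive cover(g,g) via R0 from blue(g,g)
round 1: derive cover(g,h) via R0 from blue(g,h)
round 1: derive cover(g,j) via R0 from blue(g,j)
round 1: derive cover(h,c) via R0 from blue(h,c)
round 1: derive cover(h,g) via R0 from blue(h,g)
round 1: derive cover(i,j) via R0 from blue(i,j)
round 1: derive cover(j,e) via R0 from blue(j,e)
round 1: derive cover(j,h) via R0 from blue(j,h)
round 1: derive cover(c,h) via R2 from blue(c,c), link(c,h)
round 1: derive cover(d,c) via R2 from blue(d,e), link(e,c)
round 1: derive cover(d,i) via R2 from blue(d,g), link(g,i)
round 1: derive cover(d,j) via R2 from blue(d,e), link(e,j)
round 1: derive cover(e,i) via R2 from blue(e,g), link(g,i)
round 1: derive cover(g,e) via R2 from blue(g,h), link(h,e)
round 1: derive cover(g,i) via R2 from blue(g,g), link(g,i)
round 1: derive cover(h,h) via R2 from blue(h,c), link(c,h)
round 1: derive cover(h,i) via R2 from blue(h,g), link(g,i)
round 1: derive cover(i,e) via R2 from blue(i,j), link(j,e)
round 1: derive cover(i,g) via R2 from blue(i,j), link(j,g)
round 1: derive cover(j,c) via R2 from blue(j,e), link(e,c)
round 1: derive cover(j,g) via R2 from blue(j,h), link(h,g)
round 1: derive cover(j,j) via R2 from blue(j,e), link(e,j)
round 2: derive cover(c,e) via R1 from cover(c,h), link(h,e)
round 2: derive cover(c,g) via R1 from cover(c,h), link(h,g)
round 2: derive cover(c,j) via R1 from cover(c,h), link(h,j)
round 2: derive cover(d,h) via R1 from cover(d,c), link(c,h)
round 2: derive cover(e,j) via R1 from cover(e,i), link(i,j)
round 2: derive cover(g,c) via R1 from cover(g,e), link(e,c)
round 2: derive cover(h,e) via R1 from cover(h,h), link(h,e)
round 2: derive cover(h,j) via R1 from cover(h,h), link(h,j)
round 2: derive cover(i,c) via R1 from cover(i,e), link(e,c)
round 2: derive cover(i,i) via R1 from cover(i,g), link(g,i)
round 2: derive cover(j,i) via R1 from cover(j,g), link(g,i)
round 3: derive cover(c,i) via R1 from cover(c,g), link(g,i)
round 3: derive cover(e,e) via R1 from cover(e,j), link(j,e)
round 3: derive cover(i,h) via R1 from cover(i,c), link(c,h)
round 4: derive cover(e,c) via R1 from cover(e,e), link(e,c)
round 5: derive cover(e,h) via R1 from cover(e,c), link(c,h)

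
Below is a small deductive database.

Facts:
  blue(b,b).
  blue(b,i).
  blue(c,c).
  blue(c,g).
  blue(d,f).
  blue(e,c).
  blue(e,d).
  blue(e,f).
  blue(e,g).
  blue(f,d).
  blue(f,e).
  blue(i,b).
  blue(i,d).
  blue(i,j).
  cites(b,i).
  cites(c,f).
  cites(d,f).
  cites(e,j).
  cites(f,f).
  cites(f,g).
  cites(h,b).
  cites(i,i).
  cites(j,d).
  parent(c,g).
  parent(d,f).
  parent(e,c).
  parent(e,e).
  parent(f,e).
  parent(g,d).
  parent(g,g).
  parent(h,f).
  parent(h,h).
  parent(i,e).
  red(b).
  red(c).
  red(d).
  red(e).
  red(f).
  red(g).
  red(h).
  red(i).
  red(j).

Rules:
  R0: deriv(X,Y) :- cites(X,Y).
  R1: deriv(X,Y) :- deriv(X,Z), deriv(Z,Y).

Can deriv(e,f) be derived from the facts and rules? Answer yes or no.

yes

round 1: derive deriv(b,i) via R0 from cites(b,i)
round 1: derive deriv(c,f) via R0 from cites(c,f)
round 1: derive deriv(d,f) via R0 from cites(d,f)
round 1: derive deriv(e,j) via R0 from cites(e,j)
round 1: derive deriv(f,f) via R0 from cites(f,f)
round 1: derive deriv(f,g) via R0 from cites(f,g)
round 1: derive deriv(h,b) via R0 from cites(h,b)
round 1: derive deriv(i,i) via R0 from cites(i,i)
round 1: derive deriv(j,d) via R0 from cites(j,d)
round 2: derive deriv(c,g) via R1 from deriv(c,f), deriv(f,g)
round 2: derive deriv(d,g) via R1 from deriv(d,f), deriv(f,g)
round 2: derive deriv(e,d) via R1 from deriv(e,j), deriv(j,d)
round 2: derive deriv(h,i) via R1 from deriv(h,b), deriv(b,i)
round 2: derive deriv(j,f) via R1 from deriv(j,d), deriv(d,f)
round 3: derive deriv(e,f) via R1 from deriv(e,d), deriv(d,f)
round 3: derive deriv(e,g) via R1 from deriv(e,d), deriv(d,g)
round 3: derive deriv(j,g) via R1 from deriv(j,d), deriv(d,g)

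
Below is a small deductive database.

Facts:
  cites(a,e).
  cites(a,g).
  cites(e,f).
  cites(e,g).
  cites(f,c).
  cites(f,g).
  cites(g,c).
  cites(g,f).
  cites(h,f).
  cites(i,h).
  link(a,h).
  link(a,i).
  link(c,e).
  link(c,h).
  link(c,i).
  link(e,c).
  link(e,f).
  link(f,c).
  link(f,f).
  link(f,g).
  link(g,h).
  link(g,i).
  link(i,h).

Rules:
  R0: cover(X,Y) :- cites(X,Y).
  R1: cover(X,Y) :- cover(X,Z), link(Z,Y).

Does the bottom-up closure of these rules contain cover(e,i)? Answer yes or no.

round 1: derive cover(a,e) via R0 from cites(a,e)
round 1: derive cover(a,g) via R0 from cites(a,g)
round 1: derive cover(e,f) via R0 from cites(e,f)
round 1: derive cover(e,g) via R0 from cites(e,g)
round 1: derive cover(f,c) via R0 from cites(f,c)
round 1: derive cover(f,g) via R0 from cites(f,g)
round 1: derive cover(g,c) via R0 from cites(g,c)
round 1: derive cover(g,f) via R0 from cites(g,f)
round 1: derive cover(h,f) via R0 from cites(h,f)
round 1: derive cover(i,h) via R0 from cites(i,h)
round 2: derive cover(a,c) via R1 from cover(a,e), link(e,c)
round 2: derive cover(a,f) via R1 from cover(a,e), link(e,f)
round 2: derive cover(a,h) via R1 from cover(a,g), link(g,h)
round 2: derive cover(a,i) via R1 from cover(a,g), link(g,i)
round 2: derive cover(e,c) via R1 from cover(e,f), link(f,c)
round 2: derive cover(e,h) via R1 from cover(e,g), link(g,h)
round 2: derive cover(e,i) via R1 from cover(e,g), link(g,i)
round 2: derive cover(f,e) via R1 from cover(f,c), link(c,e)
round 2: derive cover(f,h) via R1 from cover(f,c), link(c,h)
round 2: derive cover(f,i) via R1 from cover(f,c), link(c,i)
round 2: derive cover(g,e) via R1 from cover(g,c), link(c,e)
round 2: derive cover(g,g) via R1 from cover(g,f), link(f,g)
round 2: derive cover(g,h) via R1 from cover(g,c), link(c,h)
round 2: derive cover(g,i) via R1 from cover(g,c), link(c,i)
round 2: derive cover(h,c) via R1 from cover(h,f), link(f,c)
round 2: derive cover(h,g) via R1 from cover(h,f), link(f,g)
round 3: derive cover(e,e) via R1 from cover(e,c), link(c,e)
round 3: derive cover(f,f) via R1 from cover(f,e), link(e,f)
round 3: derive cover(h,e) via R1 from cover(h,c), link(c,e)
round 3: derive cover(h,h) via R1 from cover(h,c), link(c,h)
round 3: derive cover(h,i) via R1 from cover(h,c), link(c,i)

yes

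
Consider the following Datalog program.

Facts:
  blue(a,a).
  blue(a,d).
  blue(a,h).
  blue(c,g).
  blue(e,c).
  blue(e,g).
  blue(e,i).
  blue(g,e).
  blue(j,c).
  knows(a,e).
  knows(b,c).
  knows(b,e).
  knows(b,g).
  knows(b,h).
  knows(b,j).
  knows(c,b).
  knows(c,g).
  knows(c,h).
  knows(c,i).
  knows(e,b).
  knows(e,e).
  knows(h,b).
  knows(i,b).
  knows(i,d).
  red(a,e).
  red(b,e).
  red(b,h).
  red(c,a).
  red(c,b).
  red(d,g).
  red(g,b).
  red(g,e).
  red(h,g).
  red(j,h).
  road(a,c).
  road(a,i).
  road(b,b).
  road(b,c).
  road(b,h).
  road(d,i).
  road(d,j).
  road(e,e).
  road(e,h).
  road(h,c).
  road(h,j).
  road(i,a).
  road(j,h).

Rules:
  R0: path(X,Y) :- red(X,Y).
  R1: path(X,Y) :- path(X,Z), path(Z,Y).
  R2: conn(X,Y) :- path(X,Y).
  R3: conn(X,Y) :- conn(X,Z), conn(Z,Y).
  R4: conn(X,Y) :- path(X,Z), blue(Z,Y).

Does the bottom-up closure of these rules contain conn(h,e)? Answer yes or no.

yes

round 1: derive path(a,e) via R0 from red(a,e)
round 1: derive path(b,e) via R0 from red(b,e)
round 1: derive path(b,h) via R0 from red(b,h)
round 1: derive path(c,a) via R0 from red(c,a)
round 1: derive path(c,b) via R0 from red(c,b)
round 1: derive path(d,g) via R0 from red(d,g)
round 1: derive path(g,b) via R0 from red(g,b)
round 1: derive path(g,e) via R0 from red(g,e)
round 1: derive path(h,g) via R0 from red(h,g)
round 1: derive path(j,h) via R0 from red(j,h)
round 2: derive path(b,g) via R1 from path(b,h), path(h,g)
round 2: derive path(c,e) via R1 from path(c,a), path(a,e)
round 2: derive path(c,h) via R1 from path(c,b), path(b,h)
round 2: derive path(d,b) via R1 from path(d,g), path(g,b)
round 2: derive path(d,e) via R1 from path(d,g), path(g,e)
round 2: derive path(g,h) via R1 from path(g,b), path(b,h)
round 2: derive path(h,b) via R1 from path(h,g), path(g,b)
round 2: derive path(h,e) via R1 from path(h,g), path(g,e)
round 2: derive path(j,g) via R1 from path(j,h), path(h,g)
round 2: derive conn(a,e) via R2 from path(a,e)
round 2: derive conn(b,e) via R2 from path(b,e)
round 2: derive conn(b,h) via R2 from path(b,h)
round 2: derive conn(c,a) via R2 from path(c,a)
round 2: derive conn(c,b) via R2 from path(c,b)
round 2: derive conn(d,g) via R2 from path(d,g)
round 2: derive conn(g,b) via R2 from path(g,b)
round 2: derive conn(g,e) via R2 from path(g,e)
round 2: derive conn(h,g) via R2 from path(h,g)
round 2: derive conn(j,h) via R2 from path(j,h)
round 2: derive conn(a,c) via R4 from path(a,e), blue(e,c)
round 2: derive conn(a,g) via R4 from path(a,e), blue(e,g)
round 2: derive conn(a,i) via R4 from path(a,e), blue(e,i)
round 2: derive conn(b,c) via R4 from path(b,e), blue(e,c)
round 2: derive conn(b,g) via R4 from path(b,e), blue(e,g)
round 2: derive conn(b,i) via R4 from path(b,e), blue(e,i)
round 2: derive conn(c,d) via R4 from path(c,a), blue(a,d)
round 2: derive conn(c,h) via R4 from path(c,a), blue(a,h)
round 2: derive conn(d,e) via R4 from path(d,g), blue(g,e)
round 2: derive conn(g,c) via R4 from path(g,e), blue(e,c)
round 2: derive conn(g,g) via R4 from path(g,e), blue(e,g)
round 2: derive conn(g,i) via R4 from path(g,e), blue(e,i)
round 2: derive conn(h,e) via R4 from path(h,g), blue(g,e)
round 3: derive path(b,b) via R1 from path(b,g), path(g,b)
round 3: derive path(c,g) via R1 from path(c,b), path(b,g)
round 3: derive path(d,h) via R1 from path(d,b), path(b,h)
round 3: derive path(g,g) via R1 from path(g,b), path(b,g)
round 3: derive path(h,h) via R1 from path(h,b), path(b,h)
round 3: derive path(j,b) via R1 from path(j,g), path(g,b)
round 3: derive path(j,e) via R1 from path(j,g), path(g,e)
round 3: derive conn(c,e) via R2 from path(c,e)
round 3: derive conn(d,b) via R2 from path(d,b)
round 3: derive conn(g,h) via R2 from path(g,h)
round 3: derive conn(h,b) via R2 from path(h,b)
round 3: derive conn(j,g) via R2 from path(j,g)
round 3: derive conn(a,a) via R3 from conn(a,c), conn(c,a)
round 3: derive conn(a,b) via R3 from conn(a,c), conn(c,b)
round 3: derive conn(a,d) via R3 from conn(a,c), conn(c,d)
round 3: derive conn(a,h) via R3 from conn(a,c), conn(c,h)
round 3: derive conn(b,a) via R3 from conn(b,c), conn(c,a)
round 3: derive conn(b,b) via R3 from conn(b,c), conn(c,b)
round 3: derive conn(b,d) via R3 from conn(b,c), conn(c,d)
round 3: derive conn(c,c) via R3 from conn(c,a), conn(a,c)
round 3: derive conn(c,g) via R3 from conn(c,a), conn(a,g)
round 3: derive conn(c,i) via R3 from conn(c,a), conn(a,i)
round 3: derive conn(d,c) via R3 from conn(d,g), conn(g,c)
round 3: derive conn(d,i) via R3 from conn(d,g), conn(g,i)
round 3: derive conn(g,a) via R3 from conn(g,c), conn(c,a)
round 3: derive conn(g,d) via R3 from conn(g,c), conn(c,d)
round 3: derive conn(h,c) via R3 from conn(h,g), conn(g,c)
round 3: derive conn(h,i) via R3 from conn(h,g), conn(g,i)
round 3: derive conn(j,e) via R3 from conn(j,h), conn(h,e)
round 4: derive conn(d,h) via R2 from path(d,h)
round 4: derive conn(h,h) via R2 from path(h,h)
round 4: derive conn(j,b) via R2 from path(j,b)
round 4: derive conn(d,a) via R3 from conn(d,b), conn(b,a)
round 4: derive conn(d,d) via R3 from conn(d,b), conn(b,d)
round 4: derive conn(h,a) via R3 from conn(h,b), conn(b,a)
round 4: derive conn(h,d) via R3 from conn(h,b), conn(b,d)
round 4: derive conn(j,a) via R3 from conn(j,g), conn(g,a)
round 4: derive conn(j,c) via R3 from conn(j,g), conn(g,c)
round 4: derive conn(j,d) via R3 from conn(j,g), conn(g,d)
round 4: derive conn(j,i) via R3 from conn(j,g), conn(g,i)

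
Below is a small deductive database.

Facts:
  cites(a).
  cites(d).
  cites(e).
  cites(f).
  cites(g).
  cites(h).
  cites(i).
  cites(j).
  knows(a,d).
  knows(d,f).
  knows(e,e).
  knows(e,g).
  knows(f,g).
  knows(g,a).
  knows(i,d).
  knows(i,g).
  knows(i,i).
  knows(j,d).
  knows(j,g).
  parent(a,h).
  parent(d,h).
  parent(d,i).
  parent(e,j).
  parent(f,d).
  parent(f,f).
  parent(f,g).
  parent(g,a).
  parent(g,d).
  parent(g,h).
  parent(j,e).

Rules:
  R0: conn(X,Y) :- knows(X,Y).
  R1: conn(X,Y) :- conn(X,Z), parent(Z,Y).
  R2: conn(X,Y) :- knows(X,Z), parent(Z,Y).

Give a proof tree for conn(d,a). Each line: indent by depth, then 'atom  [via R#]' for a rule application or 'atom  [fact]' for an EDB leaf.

conn(d,a)  [via R1]
  conn(d,g)  [via R2]
    knows(d,f)  [fact]
    parent(f,g)  [fact]
  parent(g,a)  [fact]

round 1: derive conn(a,d) via R0 from knows(a,d)
round 1: derive conn(d,f) via R0 from knows(d,f)
round 1: derive conn(e,e) via R0 from knows(e,e)
round 1: derive conn(e,g) via R0 from knows(e,g)
round 1: derive conn(f,g) via R0 from knows(f,g)
round 1: derive conn(g,a) via R0 from knows(g,a)
round 1: derive conn(i,d) via R0 from knows(i,d)
round 1: derive conn(i,g) via R0 from knows(i,g)
round 1: derive conn(i,i) via R0 from knows(i,i)
round 1: derive conn(j,d) via R0 from knows(j,d)
round 1: derive conn(j,g) via R0 from knows(j,g)
round 1: derive conn(a,h) via R2 from knows(a,d), parent(d,h)
round 1: derive conn(a,i) via R2 from knows(a,d), parent(d,i)
round 1: derive conn(d,d) via R2 from knows(d,f), parent(f,d)
round 1: derive conn(d,g) via R2 from knows(d,f), parent(f,g)
round 1: derive conn(e,a) via R2 from knows(e,g), parent(g,a)
round 1: derive conn(e,d) via R2 from knows(e,g), parent(g,d)
round 1: derive conn(e,h) via R2 from knows(e,g), parent(g,h)
round 1: derive conn(e,j) via R2 from knows(e,e), parent(e,j)
round 1: derive conn(f,a) via R2 from knows(f,g), parent(g,a)
round 1: derive conn(f,d) via R2 from knows(f,g), parent(g,d)
round 1: derive conn(f,h) via R2 from knows(f,g), parent(g,h)
round 1: derive conn(g,h) via R2 from knows(g,a), parent(a,h)
round 1: derive conn(i,a) via R2 from knows(i,g), parent(g,a)
round 1: derive conn(i,h) via R2 from knows(i,d), parent(d,h)
round 1: derive conn(j,a) via R2 from knows(j,g), parent(g,a)
round 1: derive conn(j,h) via R2 from knows(j,d), parent(d,h)
round 1: derive conn(j,i) via R2 from knows(j,d), parent(d,i)
round 2: derive conn(d,a) via R1 from conn(d,g), parent(g,a)
round 2: derive conn(d,h) via R1 from conn(d,d), parent(d,h)
round 2: derive conn(d,i) via R1 from conn(d,d), parent(d,i)
round 2: derive conn(e,i) via R1 from conn(e,d), parent(d,i)
round 2: derive conn(f,i) via R1 from conn(f,d), parent(d,i)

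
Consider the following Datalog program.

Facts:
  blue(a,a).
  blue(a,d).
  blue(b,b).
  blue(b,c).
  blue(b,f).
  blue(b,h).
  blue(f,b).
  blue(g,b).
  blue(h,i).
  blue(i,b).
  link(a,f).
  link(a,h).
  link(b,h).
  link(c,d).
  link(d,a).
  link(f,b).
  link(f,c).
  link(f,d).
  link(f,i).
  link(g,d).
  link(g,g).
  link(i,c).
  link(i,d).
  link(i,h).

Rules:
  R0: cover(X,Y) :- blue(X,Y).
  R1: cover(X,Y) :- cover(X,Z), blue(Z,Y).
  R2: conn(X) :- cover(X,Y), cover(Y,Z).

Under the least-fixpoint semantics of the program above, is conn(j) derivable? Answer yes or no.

no

round 1: derive cover(a,a) via R0 from blue(a,a)
round 1: derive cover(a,d) via R0 from blue(a,d)
round 1: derive cover(b,b) via R0 from blue(b,b)
round 1: derive cover(b,c) via R0 from blue(b,c)
round 1: derive cover(b,f) via R0 from blue(b,f)
round 1: derive cover(b,h) via R0 from blue(b,h)
round 1: derive cover(f,b) via R0 from blue(f,b)
round 1: derive cover(g,b) via R0 from blue(g,b)
round 1: derive cover(h,i) via R0 from blue(h,i)
round 1: derive cover(i,b) via R0 from blue(i,b)
round 2: derive cover(b,i) via R1 from cover(b,h), blue(h,i)
round 2: derive cover(f,c) via R1 from cover(f,b), blue(b,c)
round 2: derive cover(f,f) via R1 from cover(f,b), blue(b,f)
round 2: derive cover(f,h) via R1 from cover(f,b), blue(b,h)
round 2: derive cover(g,c) via R1 from cover(g,b), blue(b,c)
round 2: derive cover(g,f) via R1 from cover(g,b), blue(b,f)
round 2: derive cover(g,h) via R1 from cover(g,b), blue(b,h)
round 2: derive cover(h,b) via R1 from cover(h,i), blue(i,b)
round 2: derive cover(i,c) via R1 from cover(i,b), blue(b,c)
round 2: derive cover(i,f) via R1 from cover(i,b), blue(b,f)
round 2: derive cover(i,h) via R1 from cover(i,b), blue(b,h)
round 2: derive conn(a) via R2 from cover(a,a), cover(a,a)
round 2: derive conn(b) via R2 from cover(b,b), cover(b,b)
round 2: derive conn(f) via R2 from cover(f,b), cover(b,b)
round 2: derive conn(g) via R2 from cover(g,b), cover(b,b)
round 2: derive conn(h) via R2 from cover(h,i), cover(i,b)
round 2: derive conn(i) via R2 from cover(i,b), cover(b,b)
round 3: derive cover(f,i) via R1 from cover(f,h), blue(h,i)
round 3: derive cover(g,i) via R1 from cover(g,h), blue(h,i)
round 3: derive cover(h,c) via R1 from cover(h,b), blue(b,c)
round 3: derive cover(h,f) via R1 from cover(h,b), blue(b,f)
round 3: derive cover(h,h) via R1 from cover(h,b), blue(b,h)
round 3: derive cover(i,i) via R1 from cover(i,h), blue(h,i)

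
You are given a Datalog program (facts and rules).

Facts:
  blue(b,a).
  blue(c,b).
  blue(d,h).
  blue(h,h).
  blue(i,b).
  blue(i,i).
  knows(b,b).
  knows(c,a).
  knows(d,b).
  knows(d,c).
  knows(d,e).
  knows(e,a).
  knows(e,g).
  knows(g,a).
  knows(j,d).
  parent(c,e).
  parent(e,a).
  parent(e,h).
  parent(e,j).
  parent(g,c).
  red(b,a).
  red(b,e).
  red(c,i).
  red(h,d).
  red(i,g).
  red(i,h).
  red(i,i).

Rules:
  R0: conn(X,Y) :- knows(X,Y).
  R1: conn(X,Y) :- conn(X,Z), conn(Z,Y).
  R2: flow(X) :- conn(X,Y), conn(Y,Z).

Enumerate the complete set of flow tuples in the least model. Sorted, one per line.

flow(b)
flow(d)
flow(e)
flow(j)

round 1: derive conn(b,b) via R0 from knows(b,b)
round 1: derive conn(c,a) via R0 from knows(c,a)
round 1: derive conn(d,b) via R0 from knows(d,b)
round 1: derive conn(d,c) via R0 from knows(d,c)
round 1: derive conn(d,e) via R0 from knows(d,e)
round 1: derive conn(e,a) via R0 from knows(e,a)
round 1: derive conn(e,g) via R0 from knows(e,g)
round 1: derive conn(g,a) via R0 from knows(g,a)
round 1: derive conn(j,d) via R0 from knows(j,d)
round 2: derive conn(d,a) via R1 from conn(d,c), conn(c,a)
round 2: derive conn(d,g) via R1 from conn(d,e), conn(e,g)
round 2: derive conn(j,b) via R1 from conn(j,d), conn(d,b)
round 2: derive conn(j,c) via R1 from conn(j,d), conn(d,c)
round 2: derive conn(j,e) via R1 from conn(j,d), conn(d,e)
round 2: derive flow(b) via R2 from conn(b,b), conn(b,b)
round 2: derive flow(d) via R2 from conn(d,b), conn(b,b)
round 2: derive flow(e) via R2 from conn(e,g), conn(g,a)
round 2: derive flow(j) via R2 from conn(j,d), conn(d,b)
round 3: derive conn(j,a) via R1 from conn(j,c), conn(c,a)
round 3: derive conn(j,g) via R1 from conn(j,d), conn(d,g)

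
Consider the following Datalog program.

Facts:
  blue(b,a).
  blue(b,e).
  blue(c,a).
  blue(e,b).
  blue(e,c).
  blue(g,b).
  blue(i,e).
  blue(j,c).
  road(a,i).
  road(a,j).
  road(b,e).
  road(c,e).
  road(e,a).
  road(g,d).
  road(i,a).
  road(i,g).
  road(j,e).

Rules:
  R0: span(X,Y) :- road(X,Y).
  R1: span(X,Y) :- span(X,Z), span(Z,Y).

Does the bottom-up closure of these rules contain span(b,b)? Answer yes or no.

no

round 1: derive span(a,i) via R0 from road(a,i)
round 1: derive span(a,j) via R0 from road(a,j)
round 1: derive span(b,e) via R0 from road(b,e)
round 1: derive span(c,e) via R0 from road(c,e)
round 1: derive span(e,a) via R0 from road(e,a)
round 1: derive span(g,d) via R0 from road(g,d)
round 1: derive span(i,a) via R0 from road(i,a)
round 1: derive span(i,g) via R0 from road(i,g)
round 1: derive span(j,e) via R0 from road(j,e)
round 2: derive span(a,a) via R1 from span(a,i), span(i,a)
round 2: derive span(a,e) via R1 from span(a,j), span(j,e)
round 2: derive span(a,g) via R1 from span(a,i), span(i,g)
round 2: derive span(b,a) via R1 from span(b,e), span(e,a)
round 2: derive span(c,a) via R1 from span(c,e), span(e,a)
round 2: derive span(e,i) via R1 from span(e,a), span(a,i)
round 2: derive span(e,j) via R1 from span(e,a), span(a,j)
round 2: derive span(i,d) via R1 from span(i,g), span(g,d)
round 2: derive span(i,i) via R1 from span(i,a), span(a,i)
round 2: derive span(i,j) via R1 from span(i,a), span(a,j)
round 2: derive span(j,a) via R1 from span(j,e), span(e,a)
round 3: derive span(a,d) via R1 from span(a,g), span(g,d)
round 3: derive span(b,g) via R1 from span(b,a), span(a,g)
round 3: derive span(b,i) via R1 from span(b,a), span(a,i)
round 3: derive span(b,j) via R1 from span(b,a), span(a,j)
round 3: derive span(c,g) via R1 from span(c,a), span(a,g)
round 3: derive span(c,i) via R1 from span(c,a), span(a,i)
round 3: derive span(c,j) via R1 from span(c,a), span(a,j)
round 3: derive span(e,d) via R1 from span(e,i), span(i,d)
round 3: derive span(e,e) via R1 from span(e,a), span(a,e)
round 3: derive span(e,g) via R1 from span(e,a), span(a,g)
round 3: derive span(i,e) via R1 from span(i,a), span(a,e)
round 3: derive span(j,g) via R1 from span(j,a), span(a,g)
round 3: derive span(j,i) via R1 from span(j,a), span(a,i)
round 3: derive span(j,j) via R1 from span(j,a), span(a,j)
round 4: derive span(b,d) via R1 from span(b,a), span(a,d)
round 4: derive span(c,d) via R1 from span(c,a), span(a,d)
round 4: derive span(j,d) via R1 from span(j,a), span(a,d)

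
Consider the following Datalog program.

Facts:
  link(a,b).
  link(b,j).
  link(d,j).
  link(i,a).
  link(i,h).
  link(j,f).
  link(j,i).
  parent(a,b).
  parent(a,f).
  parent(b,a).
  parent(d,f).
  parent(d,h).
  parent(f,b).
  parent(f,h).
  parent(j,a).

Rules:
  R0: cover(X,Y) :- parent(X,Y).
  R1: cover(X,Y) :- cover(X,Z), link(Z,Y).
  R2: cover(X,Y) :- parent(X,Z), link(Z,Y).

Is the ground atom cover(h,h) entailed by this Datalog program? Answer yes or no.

no

round 1: derive cover(a,b) via R0 from parent(a,b)
round 1: derive cover(a,f) via R0 from parent(a,f)
round 1: derive cover(b,a) via R0 from parent(b,a)
round 1: derive cover(d,f) via R0 from parent(d,f)
round 1: derive cover(d,h) via R0 from parent(d,h)
round 1: derive cover(f,b) via R0 from parent(f,b)
round 1: derive cover(f,h) via R0 from parent(f,h)
round 1: derive cover(j,a) via R0 from parent(j,a)
round 1: derive cover(a,j) via R2 from parent(a,b), link(b,j)
round 1: derive cover(b,b) via R2 from parent(b,a), link(a,b)
round 1: derive cover(f,j) via R2 from parent(f,b), link(b,j)
round 1: derive cover(j,b) via R2 from parent(j,a), link(a,b)
round 2: derive cover(a,i) via R1 from cover(a,j), link(j,i)
round 2: derive cover(b,j) via R1 from cover(b,b), link(b,j)
round 2: derive cover(f,f) via R1 from cover(f,j), link(j,f)
round 2: derive cover(f,i) via R1 from cover(f,j), link(j,i)
round 2: derive cover(j,j) via R1 from cover(j,b), link(b,j)
round 3: derive cover(a,a) via R1 from cover(a,i), link(i,a)
round 3: derive cover(a,h) via R1 from cover(a,i), link(i,h)
round 3: derive cover(b,f) via R1 from cover(b,j), link(j,f)
round 3: derive cover(b,i) via R1 from cover(b,j), link(j,i)
round 3: derive cover(f,a) via R1 from cover(f,i), link(i,a)
round 3: derive cover(j,f) via R1 from cover(j,j), link(j,f)
round 3: derive cover(j,i) via R1 from cover(j,j), link(j,i)
round 4: derive cover(b,h) via R1 from cover(b,i), link(i,h)
round 4: derive cover(j,h) via R1 from cover(j,i), link(i,h)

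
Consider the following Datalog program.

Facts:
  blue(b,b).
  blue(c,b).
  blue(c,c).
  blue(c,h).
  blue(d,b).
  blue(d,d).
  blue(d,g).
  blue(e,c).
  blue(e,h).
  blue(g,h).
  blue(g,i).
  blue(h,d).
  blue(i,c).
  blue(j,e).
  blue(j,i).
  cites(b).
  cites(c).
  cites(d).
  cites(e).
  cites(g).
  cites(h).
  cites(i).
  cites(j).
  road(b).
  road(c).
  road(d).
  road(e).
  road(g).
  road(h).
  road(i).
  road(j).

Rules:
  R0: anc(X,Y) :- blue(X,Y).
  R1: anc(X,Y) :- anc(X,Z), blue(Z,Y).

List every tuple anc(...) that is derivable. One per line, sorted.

anc(b,b)
anc(c,b)
anc(c,c)
anc(c,d)
anc(c,g)
anc(c,h)
anc(c,i)
anc(d,b)
anc(d,c)
anc(d,d)
anc(d,g)
anc(d,h)
anc(d,i)
anc(e,b)
anc(e,c)
anc(e,d)
anc(e,g)
anc(e,h)
anc(e,i)
anc(g,b)
anc(g,c)
anc(g,d)
anc(g,g)
anc(g,h)
anc(g,i)
anc(h,b)
anc(h,c)
anc(h,d)
anc(h,g)
anc(h,h)
anc(h,i)
anc(i,b)
anc(i,c)
anc(i,d)
anc(i,g)
anc(i,h)
anc(i,i)
anc(j,b)
anc(j,c)
anc(j,d)
anc(j,e)
anc(j,g)
anc(j,h)
anc(j,i)

round 1: derive anc(b,b) via R0 from blue(b,b)
round 1: derive anc(c,b) via R0 from blue(c,b)
round 1: derive anc(c,c) via R0 from blue(c,c)
round 1: derive anc(c,h) via R0 from blue(c,h)
round 1: derive anc(d,b) via R0 from blue(d,b)
round 1: derive anc(d,d) via R0 from blue(d,d)
round 1: derive anc(d,g) via R0 from blue(d,g)
round 1: derive anc(e,c) via R0 from blue(e,c)
round 1: derive anc(e,h) via R0 from blue(e,h)
round 1: derive anc(g,h) via R0 from blue(g,h)
round 1: derive anc(g,i) via R0 from blue(g,i)
round 1: derive anc(h,d) via R0 from blue(h,d)
round 1: derive anc(i,c) via R0 from blue(i,c)
round 1: derive anc(j,e) via R0 from blue(j,e)
round 1: derive anc(j,i) via R0 from blue(j,i)
round 2: derive anc(c,d) via R1 from anc(c,h), blue(h,d)
round 2: derive anc(d,h) via R1 from anc(d,g), blue(g,h)
round 2: derive anc(d,i) via R1 from anc(d,g), blue(g,i)
round 2: derive anc(e,b) via R1 from anc(e,c), blue(c,b)
round 2: derive anc(e,d) via R1 from anc(e,h), blue(h,d)
round 2: derive anc(g,c) via R1 from anc(g,i), blue(i,c)
round 2: derive anc(g,d) via R1 from anc(g,h), blue(h,d)
round 2: derive anc(h,b) via R1 from anc(h,d), blue(d,b)
round 2: derive anc(h,g) via R1 from anc(h,d), blue(d,g)
round 2: derive anc(i,b) via R1 from anc(i,c), blue(c,b)
round 2: derive anc(i,h) via R1 from anc(i,c), blue(c,h)
round 2: derive anc(j,c) via R1 from anc(j,e), blue(e,c)
round 2: derive anc(j,h) via R1 from anc(j,e), blue(e,h)
round 3: derive anc(c,g) via R1 from anc(c,d), blue(d,g)
round 3: derive anc(d,c) via R1 from anc(d,i), blue(i,c)
round 3: derive anc(e,g) via R1 from anc(e,d), blue(d,g)
round 3: derive anc(g,b) via R1 from anc(g,c), blue(c,b)
round 3: derive anc(g,g) via R1 from anc(g,d), blue(d,g)
round 3: derive anc(h,h) via R1 from anc(h,g), blue(g,h)
round 3: derive anc(h,i) via R1 from anc(h,g), blue(g,i)
round 3: derive anc(i,d) via R1 from anc(i,h), blue(h,d)
round 3: derive anc(j,b) via R1 from anc(j,c), blue(c,b)
round 3: derive anc(j,d) via R1 from anc(j,h), blue(h,d)
round 4: derive anc(c,i) via R1 from anc(c,g), blue(g,i)
round 4: derive anc(e,i) via R1 from anc(e,g), blue(g,i)
round 4: derive anc(h,c) via R1 from anc(h,i), blue(i,c)
round 4: derive anc(i,g) via R1 from anc(i,d), blue(d,g)
round 4: derive anc(j,g) via R1 from anc(j,d), blue(d,g)
round 5: derive anc(i,i) via R1 from anc(i,g), blue(g,i)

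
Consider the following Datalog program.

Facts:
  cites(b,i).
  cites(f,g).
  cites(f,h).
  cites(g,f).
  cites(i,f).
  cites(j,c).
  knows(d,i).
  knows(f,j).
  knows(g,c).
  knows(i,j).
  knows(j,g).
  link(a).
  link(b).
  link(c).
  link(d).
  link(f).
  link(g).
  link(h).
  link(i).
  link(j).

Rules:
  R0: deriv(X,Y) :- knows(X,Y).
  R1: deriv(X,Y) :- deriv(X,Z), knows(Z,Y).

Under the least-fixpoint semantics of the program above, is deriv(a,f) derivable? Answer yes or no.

round 1: derive deriv(d,i) via R0 from knows(d,i)
round 1: derive deriv(f,j) via R0 from knows(f,j)
round 1: derive deriv(g,c) via R0 from knows(g,c)
round 1: derive deriv(i,j) via R0 from knows(i,j)
round 1: derive deriv(j,g) via R0 from knows(j,g)
round 2: derive deriv(d,j) via R1 from deriv(d,i), knows(i,j)
round 2: derive deriv(f,g) via R1 from deriv(f,j), knows(j,g)
round 2: derive deriv(i,g) via R1 from deriv(i,j), knows(j,g)
round 2: derive deriv(j,c) via R1 from deriv(j,g), knows(g,c)
round 3: derive deriv(d,g) via R1 from deriv(d,j), knows(j,g)
round 3: derive deriv(f,c) via R1 from deriv(f,g), knows(g,c)
round 3: derive deriv(i,c) via R1 from deriv(i,g), knows(g,c)
round 4: derive deriv(d,c) via R1 from deriv(d,g), knows(g,c)

no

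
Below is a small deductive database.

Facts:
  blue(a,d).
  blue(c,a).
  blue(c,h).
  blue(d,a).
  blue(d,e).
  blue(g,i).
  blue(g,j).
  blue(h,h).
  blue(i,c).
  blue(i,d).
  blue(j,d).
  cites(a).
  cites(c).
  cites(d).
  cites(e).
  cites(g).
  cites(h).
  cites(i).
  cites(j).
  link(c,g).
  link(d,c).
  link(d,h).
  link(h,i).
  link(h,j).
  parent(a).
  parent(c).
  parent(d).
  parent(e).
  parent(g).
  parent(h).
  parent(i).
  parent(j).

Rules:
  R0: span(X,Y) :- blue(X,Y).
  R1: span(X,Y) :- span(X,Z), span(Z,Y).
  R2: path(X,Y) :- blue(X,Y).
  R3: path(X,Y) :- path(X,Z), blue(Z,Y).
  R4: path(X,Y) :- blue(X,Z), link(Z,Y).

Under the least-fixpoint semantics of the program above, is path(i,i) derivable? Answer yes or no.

round 1: derive path(a,d) via R2 from blue(a,d)
round 1: derive path(c,a) via R2 from blue(c,a)
round 1: derive path(c,h) via R2 from blue(c,h)
round 1: derive path(d,a) via R2 from blue(d,a)
round 1: derive path(d,e) via R2 from blue(d,e)
round 1: derive path(g,i) via R2 from blue(g,i)
round 1: derive path(g,j) via R2 from blue(g,j)
round 1: derive path(h,h) via R2 from blue(h,h)
round 1: derive path(i,c) via R2 from blue(i,c)
round 1: derive path(i,d) via R2 from blue(i,d)
round 1: derive path(j,d) via R2 from blue(j,d)
round 1: derive path(a,c) via R4 from blue(a,d), link(d,c)
round 1: derive path(a,h) via R4 from blue(a,d), link(d,h)
round 1: derive path(c,i) via R4 from blue(c,h), link(h,i)
round 1: derive path(c,j) via R4 from blue(c,h), link(h,j)
round 1: derive path(h,i) via R4 from blue(h,h), link(h,i)
round 1: derive path(h,j) via R4 from blue(h,h), link(h,j)
round 1: derive path(i,g) via R4 from blue(i,c), link(c,g)
round 1: derive path(i,h) via R4 from blue(i,d), link(d,h)
round 1: derive path(j,c) via R4 from blue(j,d), link(d,c)
round 1: derive path(j,h) via R4 from blue(j,d), link(d,h)
round 2: derive path(a,a) via R3 from path(a,c), blue(c,a)
round 2: derive path(a,e) via R3 from path(a,d), blue(d,e)
round 2: derive path(c,c) via R3 from path(c,i), blue(i,c)
round 2: derive path(c,d) via R3 from path(c,a), blue(a,d)
round 2: derive path(d,d) via R3 from path(d,a), blue(a,d)
round 2: derive path(g,c) via R3 from path(g,i), blue(i,c)
round 2: derive path(g,d) via R3 from path(g,i), blue(i,d)
round 2: derive path(h,c) via R3 from path(h,i), blue(i,c)
round 2: derive path(h,d) via R3 from path(h,i), blue(i,d)
round 2: derive path(i,a) via R3 from path(i,c), blue(c,a)
round 2: derive path(i,e) via R3 from path(i,d), blue(d,e)
round 2: derive path(i,i) via R3 from path(i,g), blue(g,i)
round 2: derive path(i,j) via R3 from path(i,g), blue(g,j)
round 2: derive path(j,a) via R3 from path(j,c), blue(c,a)
round 2: derive path(j,e) via R3 from path(j,d), blue(d,e)
round 3: derive path(c,e) via R3 from path(c,d), blue(d,e)
round 3: derive path(g,a) via R3 from path(g,c), blue(c,a)
round 3: derive path(g,e) via R3 from path(g,d), blue(d,e)
round 3: derive path(g,h) via R3 from path(g,c), blue(c,h)
round 3: derive path(h,a) via R3 from path(h,c), blue(c,a)
round 3: derive path(h,e) via R3 from path(h,d), blue(d,e)

yes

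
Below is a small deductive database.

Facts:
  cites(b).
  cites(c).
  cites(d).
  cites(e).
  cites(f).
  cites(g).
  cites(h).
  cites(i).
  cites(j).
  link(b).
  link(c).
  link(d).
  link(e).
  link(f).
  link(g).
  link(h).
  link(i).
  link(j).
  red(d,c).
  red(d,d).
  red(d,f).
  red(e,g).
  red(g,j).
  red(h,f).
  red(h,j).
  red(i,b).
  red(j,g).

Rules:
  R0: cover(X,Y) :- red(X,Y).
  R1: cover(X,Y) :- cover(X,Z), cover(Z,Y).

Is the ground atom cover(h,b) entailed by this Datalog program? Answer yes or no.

round 1: derive cover(d,c) via R0 from red(d,c)
round 1: derive cover(d,d) via R0 from red(d,d)
round 1: derive cover(d,f) via R0 from red(d,f)
round 1: derive cover(e,g) via R0 from red(e,g)
round 1: derive cover(g,j) via R0 from red(g,j)
round 1: derive cover(h,f) via R0 from red(h,f)
round 1: derive cover(h,j) via R0 from red(h,j)
round 1: derive cover(i,b) via R0 from red(i,b)
round 1: derive cover(j,g) via R0 from red(j,g)
round 2: derive cover(e,j) via R1 from cover(e,g), cover(g,j)
round 2: derive cover(g,g) via R1 from cover(g,j), cover(j,g)
round 2: derive cover(h,g) via R1 from cover(h,j), cover(j,g)
round 2: derive cover(j,j) via R1 from cover(j,g), cover(g,j)

no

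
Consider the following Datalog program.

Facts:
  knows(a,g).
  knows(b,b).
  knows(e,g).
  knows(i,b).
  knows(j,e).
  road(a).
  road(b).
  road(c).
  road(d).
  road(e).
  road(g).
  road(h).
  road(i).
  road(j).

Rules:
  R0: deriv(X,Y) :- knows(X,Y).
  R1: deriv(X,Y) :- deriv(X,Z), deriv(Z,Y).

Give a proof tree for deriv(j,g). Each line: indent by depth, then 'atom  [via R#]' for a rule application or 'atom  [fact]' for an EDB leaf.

deriv(j,g)  [via R1]
  deriv(j,e)  [via R0]
    knows(j,e)  [fact]
  deriv(e,g)  [via R0]
    knows(e,g)  [fact]

round 1: derive deriv(a,g) via R0 from knows(a,g)
round 1: derive deriv(b,b) via R0 from knows(b,b)
round 1: derive deriv(e,g) via R0 from knows(e,g)
round 1: derive deriv(i,b) via R0 from knows(i,b)
round 1: derive deriv(j,e) via R0 from knows(j,e)
round 2: derive deriv(j,g) via R1 from deriv(j,e), deriv(e,g)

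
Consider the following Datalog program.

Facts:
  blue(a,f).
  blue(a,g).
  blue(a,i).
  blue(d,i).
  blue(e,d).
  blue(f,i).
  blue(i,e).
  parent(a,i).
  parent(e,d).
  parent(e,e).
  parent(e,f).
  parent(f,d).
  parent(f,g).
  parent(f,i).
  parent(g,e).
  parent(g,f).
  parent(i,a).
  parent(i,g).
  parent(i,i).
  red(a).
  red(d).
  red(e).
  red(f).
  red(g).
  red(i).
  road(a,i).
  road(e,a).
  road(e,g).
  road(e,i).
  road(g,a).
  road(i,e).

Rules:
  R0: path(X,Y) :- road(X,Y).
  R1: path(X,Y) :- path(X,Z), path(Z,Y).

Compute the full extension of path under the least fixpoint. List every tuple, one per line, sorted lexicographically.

round 1: derive path(a,i) via R0 from road(a,i)
round 1: derive path(e,a) via R0 from road(e,a)
round 1: derive path(e,g) via R0 from road(e,g)
round 1: derive path(e,i) via R0 from road(e,i)
round 1: derive path(g,a) via R0 from road(g,a)
round 1: derive path(i,e) via R0 from road(i,e)
round 2: derive path(a,e) via R1 from path(a,i), path(i,e)
round 2: derive path(e,e) via R1 from path(e,i), path(i,e)
round 2: derive path(g,i) via R1 from path(g,a), path(a,i)
round 2: derive path(i,a) via R1 from path(i,e), path(e,a)
round 2: derive path(i,g) via R1 from path(i,e), path(e,g)
round 2: derive path(i,i) via R1 from path(i,e), path(e,i)
round 3: derive path(a,a) via R1 from path(a,e), path(e,a)
round 3: derive path(a,g) via R1 from path(a,e), path(e,g)
round 3: derive path(g,e) via R1 from path(g,a), path(a,e)
round 3: derive path(g,g) via R1 from path(g,i), path(i,g)

path(a,a)
path(a,e)
path(a,g)
path(a,i)
path(e,a)
path(e,e)
path(e,g)
path(e,i)
path(g,a)
path(g,e)
path(g,g)
path(g,i)
path(i,a)
path(i,e)
path(i,g)
path(i,i)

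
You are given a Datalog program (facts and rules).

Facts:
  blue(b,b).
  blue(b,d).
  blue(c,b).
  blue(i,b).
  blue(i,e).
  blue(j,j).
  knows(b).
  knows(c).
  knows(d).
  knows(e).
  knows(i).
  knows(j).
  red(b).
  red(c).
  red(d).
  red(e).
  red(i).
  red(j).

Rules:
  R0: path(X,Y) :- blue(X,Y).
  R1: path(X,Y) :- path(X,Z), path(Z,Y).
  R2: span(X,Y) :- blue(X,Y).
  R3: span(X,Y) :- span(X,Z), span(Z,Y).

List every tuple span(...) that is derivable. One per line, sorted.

span(b,b)
span(b,d)
span(c,b)
span(c,d)
span(i,b)
span(i,d)
span(i,e)
span(j,j)

round 1: derive span(b,b) via R2 from blue(b,b)
round 1: derive span(b,d) via R2 from blue(b,d)
round 1: derive span(c,b) via R2 from blue(c,b)
round 1: derive span(i,b) via R2 from blue(i,b)
round 1: derive span(i,e) via R2 from blue(i,e)
round 1: derive span(j,j) via R2 from blue(j,j)
round 2: derive span(c,d) via R3 from span(c,b), span(b,d)
round 2: derive span(i,d) via R3 from span(i,b), span(b,d)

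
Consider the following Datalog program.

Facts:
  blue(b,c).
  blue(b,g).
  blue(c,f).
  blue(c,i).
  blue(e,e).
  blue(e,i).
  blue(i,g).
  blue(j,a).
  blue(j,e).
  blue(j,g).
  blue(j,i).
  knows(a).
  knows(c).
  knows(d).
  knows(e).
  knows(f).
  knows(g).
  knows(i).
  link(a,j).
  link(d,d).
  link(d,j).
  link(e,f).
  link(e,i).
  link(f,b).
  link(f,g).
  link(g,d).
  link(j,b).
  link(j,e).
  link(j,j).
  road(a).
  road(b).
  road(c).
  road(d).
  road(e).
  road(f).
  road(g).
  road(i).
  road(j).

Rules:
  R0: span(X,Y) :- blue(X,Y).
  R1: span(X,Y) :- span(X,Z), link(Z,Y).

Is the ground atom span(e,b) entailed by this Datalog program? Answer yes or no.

yes

round 1: derive span(b,c) via R0 from blue(b,c)
round 1: derive span(b,g) via R0 from blue(b,g)
round 1: derive span(c,f) via R0 from blue(c,f)
round 1: derive span(c,i) via R0 from blue(c,i)
round 1: derive span(e,e) via R0 from blue(e,e)
round 1: derive span(e,i) via R0 from blue(e,i)
round 1: derive span(i,g) via R0 from blue(i,g)
round 1: derive span(j,a) via R0 from blue(j,a)
round 1: derive span(j,e) via R0 from blue(j,e)
round 1: derive span(j,g) via R0 from blue(j,g)
round 1: derive span(j,i) via R0 from blue(j,i)
round 2: derive span(b,d) via R1 from span(b,g), link(g,d)
round 2: derive span(c,b) via R1 from span(c,f), link(f,b)
round 2: derive span(c,g) via R1 from span(c,f), link(f,g)
round 2: derive span(e,f) via R1 from span(e,e), link(e,f)
round 2: derive span(i,d) via R1 from span(i,g), link(g,d)
round 2: derive span(j,d) via R1 from span(j,g), link(g,d)
round 2: derive span(j,f) via R1 from span(j,e), link(e,f)
round 2: derive span(j,j) via R1 from span(j,a), link(a,j)
round 3: derive span(b,j) via R1 from span(b,d), link(d,j)
round 3: derive span(c,d) via R1 from span(c,g), link(g,d)
round 3: derive span(e,b) via R1 from span(e,f), link(f,b)
round 3: derive span(e,g) via R1 from span(e,f), link(f,g)
round 3: derive span(i,j) via R1 from span(i,d), link(d,j)
round 3: derive span(j,b) via R1 from span(j,f), link(f,b)
round 4: derive span(b,b) via R1 from span(b,j), link(j,b)
round 4: derive span(b,e) via R1 from span(b,j), link(j,e)
round 4: derive span(c,j) via R1 from span(c,d), link(d,j)
round 4: derive span(e,d) via R1 from span(e,g), link(g,d)
round 4: derive span(i,b) via R1 from span(i,j), link(j,b)
round 4: derive span(i,e) via R1 from span(i,j), link(j,e)
round 5: derive span(b,f) via R1 from span(b,e), link(e,f)
round 5: derive span(b,i) via R1 from span(b,e), link(e,i)
round 5: derive span(c,e) via R1 from span(c,j), link(j,e)
round 5: derive span(e,j) via R1 from span(e,d), link(d,j)
round 5: derive span(i,f) via R1 from span(i,e), link(e,f)
round 5: derive span(i,i) via R1 from span(i,e), link(e,i)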